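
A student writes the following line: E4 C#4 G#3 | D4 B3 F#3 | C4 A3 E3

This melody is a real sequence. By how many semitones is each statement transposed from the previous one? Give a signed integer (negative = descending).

-2

The 3-note cells begin on E4, D4, C4 — each down a 2nd from the last.
Counting half-steps from E4 to D4: -2.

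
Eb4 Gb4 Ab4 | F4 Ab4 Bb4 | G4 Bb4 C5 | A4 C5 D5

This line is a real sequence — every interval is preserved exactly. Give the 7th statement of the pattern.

Unit = 3 notes; the statements start on Eb4, F4, G4, A4, moving up a 2nd each time.
Carrying on: B4 → C#5 → D#5.
So cell 7 is D#5 F#5 G#5.

D#5 F#5 G#5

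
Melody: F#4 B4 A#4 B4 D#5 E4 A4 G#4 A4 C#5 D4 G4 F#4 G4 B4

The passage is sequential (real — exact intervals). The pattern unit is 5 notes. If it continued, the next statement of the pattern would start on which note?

With a 5-note motive the entries are F#4, E4, D4, each down a 2nd from the previous.
One more step down a 2nd gives C4.

C4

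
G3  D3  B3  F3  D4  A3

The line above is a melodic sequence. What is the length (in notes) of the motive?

6 notes total. Splitting into 3 groups of 2:
G3 D3 | B3 F3 | D4 A3
That's a consistent up a 3rd shift per cell, and no other grouping gives one.

2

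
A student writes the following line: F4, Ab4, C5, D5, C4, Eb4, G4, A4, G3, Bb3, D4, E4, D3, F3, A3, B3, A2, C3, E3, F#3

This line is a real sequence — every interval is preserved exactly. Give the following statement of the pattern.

E2 G2 B2 C#3

Unit = 4 notes; the statements start on F4, C4, G3, D3, A2, moving down a 4th each time.
So cell 6 is E2 G2 B2 C#3.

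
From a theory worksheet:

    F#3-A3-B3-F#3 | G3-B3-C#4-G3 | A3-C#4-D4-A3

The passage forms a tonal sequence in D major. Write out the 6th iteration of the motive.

D4 F#4 G4 D4

The 4-note cells begin on F#3, G3, A3 — each up a 2nd from the last.
Continuing the starts: B3 → C#4 → D4.
Statement 6 starts on D4 and keeps the same diatonic contour: D4 F#4 G4 D4.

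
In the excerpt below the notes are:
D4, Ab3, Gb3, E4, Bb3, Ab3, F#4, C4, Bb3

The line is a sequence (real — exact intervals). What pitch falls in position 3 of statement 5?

The unit is 3 notes. Position-3 pitches of the 3 shown cells: Gb3, Ab3, Bb3.
Extending up a 2nd: C4 → D4.

D4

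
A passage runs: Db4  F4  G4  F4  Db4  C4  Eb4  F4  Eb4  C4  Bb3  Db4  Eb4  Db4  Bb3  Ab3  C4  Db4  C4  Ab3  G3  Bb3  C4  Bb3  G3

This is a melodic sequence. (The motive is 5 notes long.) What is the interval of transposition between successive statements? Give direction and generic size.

down a 2nd

Taking 5-note groups, the heads are Db4, C4, Bb3, Ab3, G3: the pattern moves down a 2nd.
From Db4 to C4: down a 2nd.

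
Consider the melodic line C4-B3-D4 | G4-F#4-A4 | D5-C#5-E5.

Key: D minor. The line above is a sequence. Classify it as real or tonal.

Each cell has the same semitone pattern (-1, 3) — intervals are preserved exactly.
And B3 lies outside D minor, so the sequence is real rather than tonal.

real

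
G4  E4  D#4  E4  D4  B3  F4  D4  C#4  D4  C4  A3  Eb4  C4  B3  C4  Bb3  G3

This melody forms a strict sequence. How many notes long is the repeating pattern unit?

Try groups of 6 (3 cells in 18 notes):
G4 E4 D#4 E4 D4 B3 | F4 D4 C#4 D4 C4 A3 | Eb4 C4 B3 C4 Bb3 G3
That's a consistent down a 2nd shift per cell, and no other grouping gives one.

6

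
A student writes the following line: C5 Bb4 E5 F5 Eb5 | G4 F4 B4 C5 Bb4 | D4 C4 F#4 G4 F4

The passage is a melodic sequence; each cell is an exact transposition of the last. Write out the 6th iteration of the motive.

With a 5-note motive the entries are C5, G4, D4, each down a 4th from the previous.
Continuing the starts: A3 → E3 → B2.
Statement 6 starts on B2 and keeps the same exact contour: B2 A2 D#3 E3 D3.

B2 A2 D#3 E3 D3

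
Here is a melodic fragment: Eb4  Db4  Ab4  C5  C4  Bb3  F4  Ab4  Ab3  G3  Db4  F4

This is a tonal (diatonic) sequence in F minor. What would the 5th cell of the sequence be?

Unit = 4 notes; the statements start on Eb4, C4, Ab3, moving down a 3rd each time.
Continuing the starts: F3 → Db3.
So cell 5 is Db3 C3 G3 Bb3.

Db3 C3 G3 Bb3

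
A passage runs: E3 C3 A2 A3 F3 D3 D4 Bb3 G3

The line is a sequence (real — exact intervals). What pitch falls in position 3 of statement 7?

With 3-note cells, note 3 of each statement runs A2, D3, G3.
Carrying that up a 4th forward: C4 → F4 → Bb4 → Eb5.

Eb5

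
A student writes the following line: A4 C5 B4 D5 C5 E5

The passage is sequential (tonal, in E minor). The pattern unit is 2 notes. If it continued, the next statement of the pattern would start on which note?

D5

Unit = 2 notes; the statements start on A4, B4, C5, moving up a 2nd each time.
One more step up a 2nd gives D5.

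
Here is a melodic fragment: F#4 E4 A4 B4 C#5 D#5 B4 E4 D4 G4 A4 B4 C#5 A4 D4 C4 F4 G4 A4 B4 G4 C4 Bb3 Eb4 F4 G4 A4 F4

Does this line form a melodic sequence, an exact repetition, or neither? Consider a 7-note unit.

sequence

Each 7-note cell is the previous one transposed down a 2nd.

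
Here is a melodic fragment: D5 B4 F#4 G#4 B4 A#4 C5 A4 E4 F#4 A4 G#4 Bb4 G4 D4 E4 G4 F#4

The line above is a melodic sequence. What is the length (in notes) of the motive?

6

Try groups of 6 (3 cells in 18 notes):
D5 B4 F#4 G#4 B4 A#4 | C5 A4 E4 F#4 A4 G#4 | Bb4 G4 D4 E4 G4 F#4
Every group is a transposition down a 2nd of the one before; no shorter unit works.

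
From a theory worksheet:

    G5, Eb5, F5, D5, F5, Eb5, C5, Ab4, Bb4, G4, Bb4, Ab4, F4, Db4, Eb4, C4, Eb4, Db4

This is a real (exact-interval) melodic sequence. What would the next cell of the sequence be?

Unit = 6 notes; the statements start on G5, C5, F4, moving down a 5th each time.
Statement 4 starts on Bb3 and keeps the same exact contour: Bb3 Gb3 Ab3 F3 Ab3 Gb3.

Bb3 Gb3 Ab3 F3 Ab3 Gb3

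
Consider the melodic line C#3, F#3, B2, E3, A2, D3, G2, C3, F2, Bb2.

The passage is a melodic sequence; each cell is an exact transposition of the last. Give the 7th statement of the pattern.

Taking 2-note groups, the heads are C#3, B2, A2, G2, F2: the pattern moves down a 2nd.
Continuing the starts: Eb2 → Db2.
So cell 7 is Db2 Gb2.

Db2 Gb2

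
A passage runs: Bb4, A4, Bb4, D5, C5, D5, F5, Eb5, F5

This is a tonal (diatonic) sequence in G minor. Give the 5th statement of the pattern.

C6 Bb5 C6

Unit = 3 notes; the statements start on Bb4, D5, F5, moving up a 3rd each time.
Continuing the starts: A5 → C6.
So cell 5 is C6 Bb5 C6.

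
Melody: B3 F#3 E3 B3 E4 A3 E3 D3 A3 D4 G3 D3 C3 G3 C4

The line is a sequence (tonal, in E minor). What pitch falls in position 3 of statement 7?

F#2

The unit is 5 notes. Position-3 pitches of the 3 shown cells: E3, D3, C3.
Extending down a 2nd: B2 → A2 → G2 → F#2.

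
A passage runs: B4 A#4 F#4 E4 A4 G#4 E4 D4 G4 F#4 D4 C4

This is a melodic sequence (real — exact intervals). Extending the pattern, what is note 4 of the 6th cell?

Gb3

The unit is 4 notes. Position-4 pitches of the 3 shown cells: E4, D4, C4.
Each moves down a 2nd. Continuing: Bb3 → Ab3 → Gb3.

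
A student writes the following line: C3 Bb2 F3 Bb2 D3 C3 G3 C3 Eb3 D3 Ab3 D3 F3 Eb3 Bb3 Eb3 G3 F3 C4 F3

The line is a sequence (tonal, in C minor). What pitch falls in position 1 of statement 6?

With 4-note cells, note 1 of each statement runs C3, D3, Eb3, F3, G3.
Each moves up a 2nd; the next is Ab3.

Ab3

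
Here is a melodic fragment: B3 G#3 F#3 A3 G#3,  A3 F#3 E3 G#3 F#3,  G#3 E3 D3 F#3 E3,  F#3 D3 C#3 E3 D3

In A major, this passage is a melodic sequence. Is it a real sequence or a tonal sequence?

Every note is diatonic to A major.
Cell 1 has +3 semitones from note 3 to 4, but cell 2 has +4 — the interval quality changes while the contour stays the same, which is the hallmark of a tonal sequence.

tonal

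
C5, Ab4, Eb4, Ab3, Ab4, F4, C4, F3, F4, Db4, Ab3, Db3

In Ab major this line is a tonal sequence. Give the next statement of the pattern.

Taking 4-note groups, the heads are C5, Ab4, F4: the pattern moves down a 3rd.
So cell 4 is Db4 Bb3 F3 Bb2.

Db4 Bb3 F3 Bb2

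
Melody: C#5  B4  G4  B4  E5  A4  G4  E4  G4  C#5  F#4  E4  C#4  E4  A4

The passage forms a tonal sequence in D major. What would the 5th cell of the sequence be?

B3 A3 F#3 A3 D4

The 5-note cells begin on C#5, A4, F#4 — each down a 3rd from the last.
Continuing the starts: D4 → B3.
So cell 5 is B3 A3 F#3 A3 D4.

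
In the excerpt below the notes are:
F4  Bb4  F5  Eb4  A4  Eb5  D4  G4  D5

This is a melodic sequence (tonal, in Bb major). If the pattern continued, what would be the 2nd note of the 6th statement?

Grouping in 3s, the 2nd note of each cell is Bb4, A4, G4.
Extending down a 2nd: F4 → Eb4 → D4.

D4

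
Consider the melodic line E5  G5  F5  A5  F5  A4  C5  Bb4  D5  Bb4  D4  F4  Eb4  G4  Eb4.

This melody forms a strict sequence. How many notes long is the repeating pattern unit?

Try groups of 5 (3 cells in 15 notes):
E5 G5 F5 A5 F5 | A4 C5 Bb4 D5 Bb4 | D4 F4 Eb4 G4 Eb4
Each cell is the previous one down a 5th — so the unit is 5 notes.

5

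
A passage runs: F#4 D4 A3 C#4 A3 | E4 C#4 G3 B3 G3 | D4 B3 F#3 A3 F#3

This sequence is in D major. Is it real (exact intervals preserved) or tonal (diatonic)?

Every note is diatonic to D major.
Cell 1 has -4 semitones from note 1 to 2, but cell 2 has -3 — the interval quality changes while the contour stays the same, which is the hallmark of a tonal sequence.

tonal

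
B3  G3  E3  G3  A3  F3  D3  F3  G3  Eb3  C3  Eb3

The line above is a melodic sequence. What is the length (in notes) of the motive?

4

12 notes total. Splitting into 3 groups of 4:
B3 G3 E3 G3 | A3 F3 D3 F3 | G3 Eb3 C3 Eb3
Every group is a transposition down a 2nd of the one before; no shorter unit works.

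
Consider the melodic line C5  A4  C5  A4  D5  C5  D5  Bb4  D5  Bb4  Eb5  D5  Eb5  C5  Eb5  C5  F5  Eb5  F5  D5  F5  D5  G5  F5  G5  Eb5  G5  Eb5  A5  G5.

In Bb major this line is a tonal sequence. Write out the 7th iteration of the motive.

With a 6-note motive the entries are C5, D5, Eb5, F5, G5, each up a 2nd from the previous.
Continuing the starts: A5 → Bb5.
Statement 7 starts on Bb5 and keeps the same diatonic contour: Bb5 G5 Bb5 G5 C6 Bb5.

Bb5 G5 Bb5 G5 C6 Bb5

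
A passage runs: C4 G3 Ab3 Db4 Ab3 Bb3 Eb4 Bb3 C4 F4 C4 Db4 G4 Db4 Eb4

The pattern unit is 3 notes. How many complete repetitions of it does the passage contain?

15 notes in groups of 3 gives 15/3 = 5 statements.
Starts: C4, Db4, Eb4, F4, G4 — each up a 2nd.

5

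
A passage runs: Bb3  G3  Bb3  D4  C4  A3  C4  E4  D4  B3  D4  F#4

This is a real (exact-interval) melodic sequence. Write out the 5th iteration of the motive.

With a 4-note motive the entries are Bb3, C4, D4, each up a 2nd from the previous.
Extending up a 2nd: E4 → F#4.
From F#4 the exact shape gives F#4 D#4 F#4 A#4.

F#4 D#4 F#4 A#4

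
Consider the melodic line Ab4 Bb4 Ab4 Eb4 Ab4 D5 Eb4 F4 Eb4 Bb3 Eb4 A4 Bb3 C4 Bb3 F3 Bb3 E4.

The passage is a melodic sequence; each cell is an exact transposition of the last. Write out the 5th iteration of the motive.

Taking 6-note groups, the heads are Ab4, Eb4, Bb3: the pattern moves down a 4th.
Extending down a 4th: F3 → C3.
Statement 5 starts on C3 and keeps the same exact contour: C3 D3 C3 G2 C3 F#3.

C3 D3 C3 G2 C3 F#3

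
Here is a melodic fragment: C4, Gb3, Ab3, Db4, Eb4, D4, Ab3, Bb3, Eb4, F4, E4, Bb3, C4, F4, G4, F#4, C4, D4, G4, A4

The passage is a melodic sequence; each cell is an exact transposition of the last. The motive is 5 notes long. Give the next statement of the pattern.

G#4 D4 E4 A4 B4

The 5-note cells begin on C4, D4, E4, F#4 — each up a 2nd from the last.
So cell 5 is G#4 D4 E4 A4 B4.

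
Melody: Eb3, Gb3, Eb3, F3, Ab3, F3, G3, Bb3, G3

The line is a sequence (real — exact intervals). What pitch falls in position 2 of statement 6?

E4

The unit is 3 notes. Position-2 pitches of the 3 shown cells: Gb3, Ab3, Bb3.
Extending up a 2nd: C4 → D4 → E4.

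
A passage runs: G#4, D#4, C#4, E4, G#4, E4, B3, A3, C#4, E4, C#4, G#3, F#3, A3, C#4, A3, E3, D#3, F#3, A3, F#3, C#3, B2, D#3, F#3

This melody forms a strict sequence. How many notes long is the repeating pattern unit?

5

There are 25 notes; a 5-note unit gives 5 cells:
G#4 D#4 C#4 E4 G#4 | E4 B3 A3 C#4 E4 | C#4 G#3 F#3 A3 C#4 | A3 E3 D#3 F#3 A3 | F#3 C#3 B2 D#3 F#3
Every group is a transposition down a 3rd of the one before; no shorter unit works.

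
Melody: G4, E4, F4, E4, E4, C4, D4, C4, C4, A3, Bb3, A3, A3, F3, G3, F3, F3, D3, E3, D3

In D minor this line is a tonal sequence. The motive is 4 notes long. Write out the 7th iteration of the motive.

Bb2 G2 A2 G2

The 4-note cells begin on G4, E4, C4, A3, F3 — each down a 3rd from the last.
Carrying on: D3 → Bb2.
So cell 7 is Bb2 G2 A2 G2.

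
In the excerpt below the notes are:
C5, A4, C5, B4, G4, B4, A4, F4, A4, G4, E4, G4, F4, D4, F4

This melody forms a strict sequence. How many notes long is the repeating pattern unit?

3

Try groups of 3 (5 cells in 15 notes):
C5 A4 C5 | B4 G4 B4 | A4 F4 A4 | G4 E4 G4 | F4 D4 F4
That's a consistent down a 2nd shift per cell, and no other grouping gives one.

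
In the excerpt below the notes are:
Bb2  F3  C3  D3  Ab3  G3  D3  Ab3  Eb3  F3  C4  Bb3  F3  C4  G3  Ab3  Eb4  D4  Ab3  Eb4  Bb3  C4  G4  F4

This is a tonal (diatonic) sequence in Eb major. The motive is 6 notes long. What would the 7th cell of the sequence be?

G4 D5 Ab4 Bb4 F5 Eb5

Taking 6-note groups, the heads are Bb2, D3, F3, Ab3: the pattern moves up a 3rd.
Continuing the starts: C4 → Eb4 → G4.
So cell 7 is G4 D5 Ab4 Bb4 F5 Eb5.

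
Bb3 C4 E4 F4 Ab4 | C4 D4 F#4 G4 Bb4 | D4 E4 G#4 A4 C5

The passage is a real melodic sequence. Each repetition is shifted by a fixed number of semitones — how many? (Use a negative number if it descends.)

With a 5-note motive the entries are Bb3, C4, D4, each up a 2nd from the previous.
Bb3 to C4 spans +2 semitones.

2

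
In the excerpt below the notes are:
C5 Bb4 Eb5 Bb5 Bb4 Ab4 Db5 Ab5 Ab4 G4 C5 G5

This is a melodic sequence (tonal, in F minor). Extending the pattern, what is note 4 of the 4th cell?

F5

With 4-note cells, note 4 of each statement runs Bb5, Ab5, G5.
From G5, down a 2nd gives F5.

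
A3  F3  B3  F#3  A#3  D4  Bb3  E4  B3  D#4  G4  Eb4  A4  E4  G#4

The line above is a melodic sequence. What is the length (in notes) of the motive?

15 notes total. Splitting into 3 groups of 5:
A3 F3 B3 F#3 A#3 | D4 Bb3 E4 B3 D#4 | G4 Eb4 A4 E4 G#4
That's a consistent up a 4th shift per cell, and no other grouping gives one.

5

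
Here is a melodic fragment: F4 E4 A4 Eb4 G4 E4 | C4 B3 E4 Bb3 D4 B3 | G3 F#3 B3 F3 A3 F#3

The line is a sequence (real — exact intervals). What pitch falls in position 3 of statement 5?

C#3

With 6-note cells, note 3 of each statement runs A4, E4, B3.
Each moves down a 4th. Continuing: F#3 → C#3.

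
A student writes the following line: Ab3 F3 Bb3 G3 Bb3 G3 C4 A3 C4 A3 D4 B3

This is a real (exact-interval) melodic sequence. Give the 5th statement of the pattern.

E4 C#4 F#4 D#4

Taking 4-note groups, the heads are Ab3, Bb3, C4: the pattern moves up a 2nd.
Extending up a 2nd: D4 → E4.
Statement 5 starts on E4 and keeps the same exact contour: E4 C#4 F#4 D#4.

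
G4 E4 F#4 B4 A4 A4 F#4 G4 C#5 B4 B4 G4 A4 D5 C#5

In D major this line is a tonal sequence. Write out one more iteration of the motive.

C#5 A4 B4 E5 D5

Taking 5-note groups, the heads are G4, A4, B4: the pattern moves up a 2nd.
Statement 4 starts on C#5 and keeps the same diatonic contour: C#5 A4 B4 E5 D5.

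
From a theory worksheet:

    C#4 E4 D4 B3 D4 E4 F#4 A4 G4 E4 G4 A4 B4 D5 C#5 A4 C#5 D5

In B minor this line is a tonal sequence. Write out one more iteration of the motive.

E5 G5 F#5 D5 F#5 G5

Unit = 6 notes; the statements start on C#4, F#4, B4, moving up a 4th each time.
From E5 the diatonic shape gives E5 G5 F#5 D5 F#5 G5.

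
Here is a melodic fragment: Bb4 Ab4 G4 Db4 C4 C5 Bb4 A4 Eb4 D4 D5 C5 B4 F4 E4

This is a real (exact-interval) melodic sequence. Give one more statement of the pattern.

E5 D5 C#5 G4 F#4

Unit = 5 notes; the statements start on Bb4, C5, D5, moving up a 2nd each time.
So cell 4 is E5 D5 C#5 G4 F#4.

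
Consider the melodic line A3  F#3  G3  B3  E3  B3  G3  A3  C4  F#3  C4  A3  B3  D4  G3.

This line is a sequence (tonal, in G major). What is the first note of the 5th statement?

E4

With a 5-note motive the entries are A3, B3, C4, each up a 2nd from the previous.
Continuing: D4 → E4. Statement 5 starts on E4.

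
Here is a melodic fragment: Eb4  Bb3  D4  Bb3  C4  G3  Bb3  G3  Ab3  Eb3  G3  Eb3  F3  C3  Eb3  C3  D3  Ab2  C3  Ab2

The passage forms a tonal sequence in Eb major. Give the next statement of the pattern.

Bb2 F2 Ab2 F2

With a 4-note motive the entries are Eb4, C4, Ab3, F3, D3, each down a 3rd from the previous.
Statement 6 starts on Bb2 and keeps the same diatonic contour: Bb2 F2 Ab2 F2.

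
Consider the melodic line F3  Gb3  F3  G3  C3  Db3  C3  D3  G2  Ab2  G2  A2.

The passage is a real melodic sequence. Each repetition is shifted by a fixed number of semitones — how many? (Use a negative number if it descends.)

-5

Taking 4-note groups, the heads are F3, C3, G2: the pattern moves down a 4th.
F3→C3 is 48 − 53 = -5 semitones.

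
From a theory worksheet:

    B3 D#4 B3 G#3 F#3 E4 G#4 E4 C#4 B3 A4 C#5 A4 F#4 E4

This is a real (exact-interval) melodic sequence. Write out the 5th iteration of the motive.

G5 B5 G5 E5 D5

Taking 5-note groups, the heads are B3, E4, A4: the pattern moves up a 4th.
Extending up a 4th: D5 → G5.
Statement 5 starts on G5 and keeps the same exact contour: G5 B5 G5 E5 D5.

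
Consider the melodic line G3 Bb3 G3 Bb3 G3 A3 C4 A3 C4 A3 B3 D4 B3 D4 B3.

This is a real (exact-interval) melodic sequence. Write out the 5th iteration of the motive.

With a 5-note motive the entries are G3, A3, B3, each up a 2nd from the previous.
Carrying on: C#4 → D#4.
From D#4 the exact shape gives D#4 F#4 D#4 F#4 D#4.

D#4 F#4 D#4 F#4 D#4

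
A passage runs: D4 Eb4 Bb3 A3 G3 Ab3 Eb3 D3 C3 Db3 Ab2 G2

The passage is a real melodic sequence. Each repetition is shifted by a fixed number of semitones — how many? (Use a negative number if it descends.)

-7

Unit = 4 notes; the statements start on D4, G3, C3, moving down a 5th each time.
D4 to G3 spans -7 semitones.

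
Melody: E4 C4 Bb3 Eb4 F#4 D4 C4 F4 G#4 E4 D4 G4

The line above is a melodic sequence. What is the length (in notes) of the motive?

12 notes total. Splitting into 3 groups of 4:
E4 C4 Bb3 Eb4 | F#4 D4 C4 F4 | G#4 E4 D4 G4
That's a consistent up a 2nd shift per cell, and no other grouping gives one.

4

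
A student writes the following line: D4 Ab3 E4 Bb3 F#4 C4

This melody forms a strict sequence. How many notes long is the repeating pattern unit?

2

6 notes total. Splitting into 3 groups of 2:
D4 Ab3 | E4 Bb3 | F#4 C4
Every group is a transposition up a 2nd of the one before; no shorter unit works.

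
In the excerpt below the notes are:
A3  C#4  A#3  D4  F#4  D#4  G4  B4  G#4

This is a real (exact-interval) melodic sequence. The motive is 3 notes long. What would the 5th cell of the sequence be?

F5 A5 F#5

Taking 3-note groups, the heads are A3, D4, G4: the pattern moves up a 4th.
Continuing the starts: C5 → F5.
From F5 the exact shape gives F5 A5 F#5.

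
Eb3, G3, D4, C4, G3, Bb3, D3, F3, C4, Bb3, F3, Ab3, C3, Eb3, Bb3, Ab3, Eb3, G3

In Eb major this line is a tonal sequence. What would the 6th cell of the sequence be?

The 6-note cells begin on Eb3, D3, C3 — each down a 2nd from the last.
Extending down a 2nd: Bb2 → Ab2 → G2.
Statement 6 starts on G2 and keeps the same diatonic contour: G2 Bb2 F3 Eb3 Bb2 D3.

G2 Bb2 F3 Eb3 Bb2 D3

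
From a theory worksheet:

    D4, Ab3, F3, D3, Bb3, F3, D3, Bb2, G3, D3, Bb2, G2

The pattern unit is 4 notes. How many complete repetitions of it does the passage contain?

3

12 notes in groups of 4 gives 12/4 = 3 statements.
Starts: D4, Bb3, G3 — each down a 3rd.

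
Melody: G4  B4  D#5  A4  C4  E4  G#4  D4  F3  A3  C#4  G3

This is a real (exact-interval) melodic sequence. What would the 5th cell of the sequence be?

Unit = 4 notes; the statements start on G4, C4, F3, moving down a 5th each time.
Carrying on: Bb2 → Eb2.
So cell 5 is Eb2 G2 B2 F2.

Eb2 G2 B2 F2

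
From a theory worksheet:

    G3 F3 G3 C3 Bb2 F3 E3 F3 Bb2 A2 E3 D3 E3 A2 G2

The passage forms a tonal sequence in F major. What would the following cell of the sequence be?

Unit = 5 notes; the statements start on G3, F3, E3, moving down a 2nd each time.
So cell 4 is D3 C3 D3 G2 F2.

D3 C3 D3 G2 F2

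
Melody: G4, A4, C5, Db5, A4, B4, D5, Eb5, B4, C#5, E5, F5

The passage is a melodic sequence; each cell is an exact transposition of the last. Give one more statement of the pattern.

Taking 4-note groups, the heads are G4, A4, B4: the pattern moves up a 2nd.
From C#5 the exact shape gives C#5 D#5 F#5 G5.

C#5 D#5 F#5 G5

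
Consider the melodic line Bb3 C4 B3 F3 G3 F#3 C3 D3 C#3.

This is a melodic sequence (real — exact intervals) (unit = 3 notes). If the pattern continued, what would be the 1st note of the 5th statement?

D2

The unit is 3 notes. Position-1 pitches of the 3 shown cells: Bb3, F3, C3.
Carrying that down a 4th forward: G2 → D2.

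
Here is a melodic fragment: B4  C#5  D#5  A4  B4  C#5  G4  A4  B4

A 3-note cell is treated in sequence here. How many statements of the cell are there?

3

9 notes in groups of 3 gives 9/3 = 3 statements.
Starts: B4, A4, G4 — each down a 2nd.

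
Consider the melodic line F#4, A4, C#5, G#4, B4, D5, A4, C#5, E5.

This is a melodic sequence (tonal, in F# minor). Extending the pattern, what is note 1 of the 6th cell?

D5

The unit is 3 notes. Position-1 pitches of the 3 shown cells: F#4, G#4, A4.
Extending up a 2nd: B4 → C#5 → D5.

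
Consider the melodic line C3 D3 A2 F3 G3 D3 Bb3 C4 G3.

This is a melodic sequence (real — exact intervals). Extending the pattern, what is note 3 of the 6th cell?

With 3-note cells, note 3 of each statement runs A2, D3, G3.
Carrying that up a 4th forward: C4 → F4 → Bb4.

Bb4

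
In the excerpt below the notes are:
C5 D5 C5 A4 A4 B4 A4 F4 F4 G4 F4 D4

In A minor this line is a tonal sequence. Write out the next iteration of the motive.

D4 E4 D4 B3

The 4-note cells begin on C5, A4, F4 — each down a 3rd from the last.
So cell 4 is D4 E4 D4 B3.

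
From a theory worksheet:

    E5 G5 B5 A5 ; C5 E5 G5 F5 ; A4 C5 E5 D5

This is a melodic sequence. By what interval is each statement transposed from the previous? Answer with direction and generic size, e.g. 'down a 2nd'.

Unit = 4 notes; the statements start on E5, C5, A4, moving down a 3rd each time.
E5 to C5 is down a 3rd.

down a 3rd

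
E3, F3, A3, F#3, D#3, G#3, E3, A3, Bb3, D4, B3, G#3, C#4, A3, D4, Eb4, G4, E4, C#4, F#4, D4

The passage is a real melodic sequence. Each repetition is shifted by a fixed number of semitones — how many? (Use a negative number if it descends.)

Taking 7-note groups, the heads are E3, A3, D4: the pattern moves up a 4th.
E3 to A3 spans +5 semitones.

5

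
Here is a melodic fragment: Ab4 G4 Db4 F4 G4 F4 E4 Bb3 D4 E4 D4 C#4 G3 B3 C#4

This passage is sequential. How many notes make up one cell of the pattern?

5

15 notes total. Splitting into 3 groups of 5:
Ab4 G4 Db4 F4 G4 | F4 E4 Bb3 D4 E4 | D4 C#4 G3 B3 C#4
Each cell is the previous one down a 3rd — so the unit is 5 notes.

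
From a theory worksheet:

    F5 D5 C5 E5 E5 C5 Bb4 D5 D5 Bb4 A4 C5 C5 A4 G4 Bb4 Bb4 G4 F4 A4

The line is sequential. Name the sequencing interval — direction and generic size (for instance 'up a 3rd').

Taking 4-note groups, the heads are F5, E5, D5, C5, Bb4: the pattern moves down a 2nd.
From F5 to E5: down a 2nd.

down a 2nd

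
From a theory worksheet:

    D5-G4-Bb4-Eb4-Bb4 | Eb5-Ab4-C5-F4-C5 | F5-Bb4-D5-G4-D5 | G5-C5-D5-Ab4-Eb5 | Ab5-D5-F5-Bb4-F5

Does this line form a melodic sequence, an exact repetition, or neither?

neither

Note 3 of cell 4 is D5; if this were a sequence it would be Eb5. No unit length gives a consistent transposition pattern.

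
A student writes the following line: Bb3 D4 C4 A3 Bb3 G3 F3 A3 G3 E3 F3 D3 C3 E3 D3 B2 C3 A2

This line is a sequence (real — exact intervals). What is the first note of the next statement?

G2

With a 6-note motive the entries are Bb3, F3, C3, each down a 4th from the previous.
One more step down a 4th gives G2.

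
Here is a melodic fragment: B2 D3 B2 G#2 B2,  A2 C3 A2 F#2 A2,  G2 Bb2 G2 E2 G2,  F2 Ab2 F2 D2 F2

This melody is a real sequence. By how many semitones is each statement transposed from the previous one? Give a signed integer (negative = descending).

-2

Unit = 5 notes; the statements start on B2, A2, G2, F2, moving down a 2nd each time.
B2→A2 is 45 − 47 = -2 semitones.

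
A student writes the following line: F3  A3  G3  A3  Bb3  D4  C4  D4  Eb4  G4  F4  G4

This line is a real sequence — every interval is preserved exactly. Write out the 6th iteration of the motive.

The 4-note cells begin on F3, Bb3, Eb4 — each up a 4th from the last.
Extending up a 4th: Ab4 → Db5 → Gb5.
From Gb5 the exact shape gives Gb5 Bb5 Ab5 Bb5.

Gb5 Bb5 Ab5 Bb5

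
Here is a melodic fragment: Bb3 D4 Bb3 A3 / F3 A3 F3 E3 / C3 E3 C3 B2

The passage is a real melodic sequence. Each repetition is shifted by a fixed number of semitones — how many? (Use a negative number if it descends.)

The 4-note cells begin on Bb3, F3, C3 — each down a 4th from the last.
Bb3 to F3 spans -5 semitones.

-5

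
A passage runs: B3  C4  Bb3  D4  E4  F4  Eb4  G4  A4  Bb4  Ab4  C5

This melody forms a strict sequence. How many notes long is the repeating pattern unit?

Try groups of 4 (3 cells in 12 notes):
B3 C4 Bb3 D4 | E4 F4 Eb4 G4 | A4 Bb4 Ab4 C5
Each cell is the previous one up a 4th — so the unit is 4 notes.

4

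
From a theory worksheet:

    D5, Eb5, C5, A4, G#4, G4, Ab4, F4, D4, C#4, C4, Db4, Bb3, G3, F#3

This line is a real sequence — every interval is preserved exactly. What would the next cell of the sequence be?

F3 Gb3 Eb3 C3 B2

The 5-note cells begin on D5, G4, C4 — each down a 5th from the last.
From F3 the exact shape gives F3 Gb3 Eb3 C3 B2.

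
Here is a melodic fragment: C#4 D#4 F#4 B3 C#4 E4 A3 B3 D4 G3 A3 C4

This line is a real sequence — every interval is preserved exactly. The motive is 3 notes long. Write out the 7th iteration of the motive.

Taking 3-note groups, the heads are C#4, B3, A3, G3: the pattern moves down a 2nd.
Continuing the starts: F3 → Eb3 → Db3.
From Db3 the exact shape gives Db3 Eb3 Gb3.

Db3 Eb3 Gb3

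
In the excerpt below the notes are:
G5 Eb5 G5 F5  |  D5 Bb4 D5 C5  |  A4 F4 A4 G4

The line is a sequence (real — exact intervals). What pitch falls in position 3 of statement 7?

C#3

With 4-note cells, note 3 of each statement runs G5, D5, A4.
Carrying that down a 4th forward: E4 → B3 → F#3 → C#3.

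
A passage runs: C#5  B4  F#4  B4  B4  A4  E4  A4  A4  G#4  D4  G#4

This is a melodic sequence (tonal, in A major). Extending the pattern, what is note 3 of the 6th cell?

The unit is 4 notes. Position-3 pitches of the 3 shown cells: F#4, E4, D4.
Carrying that down a 2nd forward: C#4 → B3 → A3.

A3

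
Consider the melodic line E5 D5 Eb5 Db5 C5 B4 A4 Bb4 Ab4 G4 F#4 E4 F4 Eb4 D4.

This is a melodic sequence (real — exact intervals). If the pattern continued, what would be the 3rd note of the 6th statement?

Grouping in 5s, the 3rd note of each cell is Eb5, Bb4, F4.
Each moves down a 4th. Continuing: C4 → G3 → D3.

D3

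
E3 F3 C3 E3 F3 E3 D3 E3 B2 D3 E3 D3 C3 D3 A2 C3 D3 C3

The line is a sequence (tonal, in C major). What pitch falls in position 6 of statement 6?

The unit is 6 notes. Position-6 pitches of the 3 shown cells: E3, D3, C3.
Extending down a 2nd: B2 → A2 → G2.

G2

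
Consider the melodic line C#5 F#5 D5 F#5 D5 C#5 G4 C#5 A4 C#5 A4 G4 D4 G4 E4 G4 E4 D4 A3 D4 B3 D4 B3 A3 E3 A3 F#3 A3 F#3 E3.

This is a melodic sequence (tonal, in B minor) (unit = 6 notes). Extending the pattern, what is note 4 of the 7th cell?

With 6-note cells, note 4 of each statement runs F#5, C#5, G4, D4, A3.
Carrying that down a 4th forward: E3 → B2.

B2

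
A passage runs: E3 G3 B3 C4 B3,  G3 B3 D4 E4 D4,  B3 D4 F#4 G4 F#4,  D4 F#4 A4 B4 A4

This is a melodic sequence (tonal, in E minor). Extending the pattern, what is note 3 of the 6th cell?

E5

With 5-note cells, note 3 of each statement runs B3, D4, F#4, A4.
Each moves up a 3rd. Continuing: C5 → E5.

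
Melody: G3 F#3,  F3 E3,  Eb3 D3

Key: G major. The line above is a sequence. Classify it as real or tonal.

real

Each cell has the same semitone pattern (-1,) — intervals are preserved exactly.
And F3 lies outside G major, so the sequence is real rather than tonal.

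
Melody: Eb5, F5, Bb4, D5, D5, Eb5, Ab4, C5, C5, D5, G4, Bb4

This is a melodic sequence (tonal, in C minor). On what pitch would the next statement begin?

Taking 4-note groups, the heads are Eb5, D5, C5: the pattern moves down a 2nd.
One more step down a 2nd gives Bb4.

Bb4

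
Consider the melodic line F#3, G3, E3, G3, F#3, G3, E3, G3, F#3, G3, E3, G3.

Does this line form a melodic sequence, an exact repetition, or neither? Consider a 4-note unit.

Each 4-note cell is identical (F#3 G3 E3 G3), restated at the same pitch.

repetition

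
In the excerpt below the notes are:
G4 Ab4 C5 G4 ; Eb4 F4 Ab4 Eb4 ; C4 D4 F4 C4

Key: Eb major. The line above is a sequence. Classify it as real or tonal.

tonal

Every note is diatonic to Eb major.
Cell 1 has +1 semitones from note 1 to 2, but cell 2 has +2 — the interval quality changes while the contour stays the same, which is the hallmark of a tonal sequence.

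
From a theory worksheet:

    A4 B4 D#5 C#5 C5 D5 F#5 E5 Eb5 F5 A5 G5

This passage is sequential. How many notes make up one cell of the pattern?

There are 12 notes; a 4-note unit gives 3 cells:
A4 B4 D#5 C#5 | C5 D5 F#5 E5 | Eb5 F5 A5 G5
Every group is a transposition up a 3rd of the one before; no shorter unit works.

4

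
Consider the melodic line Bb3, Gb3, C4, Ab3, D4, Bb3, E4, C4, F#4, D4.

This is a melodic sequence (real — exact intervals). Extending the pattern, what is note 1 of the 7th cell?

The unit is 2 notes. Position-1 pitches of the 5 shown cells: Bb3, C4, D4, E4, F#4.
Extending up a 2nd: G#4 → A#4.

A#4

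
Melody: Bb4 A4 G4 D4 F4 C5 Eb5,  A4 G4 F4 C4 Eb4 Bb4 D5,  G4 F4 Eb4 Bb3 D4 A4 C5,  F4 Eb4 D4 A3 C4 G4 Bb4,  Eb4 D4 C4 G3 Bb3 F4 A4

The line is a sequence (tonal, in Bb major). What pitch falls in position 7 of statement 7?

F4

The unit is 7 notes. Position-7 pitches of the 5 shown cells: Eb5, D5, C5, Bb4, A4.
Carrying that down a 2nd forward: G4 → F4.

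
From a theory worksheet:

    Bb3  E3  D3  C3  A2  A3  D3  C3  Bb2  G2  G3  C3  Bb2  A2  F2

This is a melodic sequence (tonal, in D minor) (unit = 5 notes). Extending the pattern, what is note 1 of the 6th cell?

D3

Grouping in 5s, the 1st note of each cell is Bb3, A3, G3.
Extending down a 2nd: F3 → E3 → D3.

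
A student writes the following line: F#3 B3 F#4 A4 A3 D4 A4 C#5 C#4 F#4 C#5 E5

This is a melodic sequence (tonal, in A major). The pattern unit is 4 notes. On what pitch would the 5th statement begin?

G#4

Unit = 4 notes; the statements start on F#3, A3, C#4, moving up a 3rd each time.
Continuing: E4 → G#4. Statement 5 starts on G#4.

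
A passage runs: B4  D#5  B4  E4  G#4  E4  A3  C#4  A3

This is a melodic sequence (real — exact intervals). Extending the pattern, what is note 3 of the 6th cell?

With 3-note cells, note 3 of each statement runs B4, E4, A3.
Carrying that down a 5th forward: D3 → G2 → C2.

C2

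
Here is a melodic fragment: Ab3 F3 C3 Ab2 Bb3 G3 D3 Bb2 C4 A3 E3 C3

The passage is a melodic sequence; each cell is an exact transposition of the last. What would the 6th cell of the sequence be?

F#4 D#4 A#3 F#3

Unit = 4 notes; the statements start on Ab3, Bb3, C4, moving up a 2nd each time.
Carrying on: D4 → E4 → F#4.
So cell 6 is F#4 D#4 A#3 F#3.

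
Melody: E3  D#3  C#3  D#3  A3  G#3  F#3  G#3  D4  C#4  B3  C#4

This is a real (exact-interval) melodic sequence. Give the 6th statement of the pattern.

F5 E5 D5 E5

Unit = 4 notes; the statements start on E3, A3, D4, moving up a 4th each time.
Continuing the starts: G4 → C5 → F5.
So cell 6 is F5 E5 D5 E5.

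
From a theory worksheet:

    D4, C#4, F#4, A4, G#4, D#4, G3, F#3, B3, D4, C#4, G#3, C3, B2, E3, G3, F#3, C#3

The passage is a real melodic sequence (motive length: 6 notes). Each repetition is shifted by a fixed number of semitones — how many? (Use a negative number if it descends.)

-7

With a 6-note motive the entries are D4, G3, C3, each down a 5th from the previous.
D4 to G3 spans -7 semitones.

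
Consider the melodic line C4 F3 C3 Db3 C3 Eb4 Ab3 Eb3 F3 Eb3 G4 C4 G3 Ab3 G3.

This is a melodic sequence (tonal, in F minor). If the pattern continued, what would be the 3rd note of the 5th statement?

With 5-note cells, note 3 of each statement runs C3, Eb3, G3.
Carrying that up a 3rd forward: Bb3 → Db4.

Db4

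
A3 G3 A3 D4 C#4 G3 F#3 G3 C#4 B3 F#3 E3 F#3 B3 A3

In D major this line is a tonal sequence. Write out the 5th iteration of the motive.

D3 C#3 D3 G3 F#3

Taking 5-note groups, the heads are A3, G3, F#3: the pattern moves down a 2nd.
Carrying on: E3 → D3.
So cell 5 is D3 C#3 D3 G3 F#3.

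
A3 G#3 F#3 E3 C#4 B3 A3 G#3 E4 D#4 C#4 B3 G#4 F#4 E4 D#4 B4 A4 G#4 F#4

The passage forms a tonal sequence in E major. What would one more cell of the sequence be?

The 4-note cells begin on A3, C#4, E4, G#4, B4 — each up a 3rd from the last.
So cell 6 is D#5 C#5 B4 A4.

D#5 C#5 B4 A4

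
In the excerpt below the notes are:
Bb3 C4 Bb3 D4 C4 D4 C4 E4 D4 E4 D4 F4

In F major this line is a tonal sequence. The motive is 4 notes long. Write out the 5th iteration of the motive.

Unit = 4 notes; the statements start on Bb3, C4, D4, moving up a 2nd each time.
Carrying on: E4 → F4.
So cell 5 is F4 G4 F4 A4.

F4 G4 F4 A4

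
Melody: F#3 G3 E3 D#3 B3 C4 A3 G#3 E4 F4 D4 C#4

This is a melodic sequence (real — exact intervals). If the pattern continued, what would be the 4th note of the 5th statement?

B4

The unit is 4 notes. Position-4 pitches of the 3 shown cells: D#3, G#3, C#4.
Extending up a 4th: F#4 → B4.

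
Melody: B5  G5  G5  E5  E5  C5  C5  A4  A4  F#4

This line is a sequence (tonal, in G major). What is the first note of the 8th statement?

With a 2-note motive the entries are B5, G5, E5, C5, A4, each down a 3rd from the previous.
Extending the heads down a 3rd: F#4 → D4 → B3.

B3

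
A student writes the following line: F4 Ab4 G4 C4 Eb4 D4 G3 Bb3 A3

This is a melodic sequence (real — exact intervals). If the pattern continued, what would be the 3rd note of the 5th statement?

B2

Grouping in 3s, the 3rd note of each cell is G4, D4, A3.
Each moves down a 4th. Continuing: E3 → B2.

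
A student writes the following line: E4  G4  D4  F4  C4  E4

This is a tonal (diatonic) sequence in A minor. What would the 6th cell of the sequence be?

With a 2-note motive the entries are E4, D4, C4, each down a 2nd from the previous.
Extending down a 2nd: B3 → A3 → G3.
So cell 6 is G3 B3.

G3 B3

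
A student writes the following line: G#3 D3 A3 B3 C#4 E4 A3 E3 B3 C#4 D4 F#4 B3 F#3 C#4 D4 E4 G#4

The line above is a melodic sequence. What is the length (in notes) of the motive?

Try groups of 6 (3 cells in 18 notes):
G#3 D3 A3 B3 C#4 E4 | A3 E3 B3 C#4 D4 F#4 | B3 F#3 C#4 D4 E4 G#4
Every group is a transposition up a 2nd of the one before; no shorter unit works.

6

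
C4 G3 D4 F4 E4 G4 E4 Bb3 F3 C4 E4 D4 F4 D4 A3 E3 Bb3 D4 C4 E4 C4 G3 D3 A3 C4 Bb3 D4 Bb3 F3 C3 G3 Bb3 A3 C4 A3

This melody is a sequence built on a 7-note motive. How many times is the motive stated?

5

35 notes in groups of 7 gives 35/7 = 5 statements.
Starts: C4, Bb3, A3, G3, F3 — each down a 2nd.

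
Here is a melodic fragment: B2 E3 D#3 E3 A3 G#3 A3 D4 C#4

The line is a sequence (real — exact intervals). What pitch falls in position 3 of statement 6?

E5

The unit is 3 notes. Position-3 pitches of the 3 shown cells: D#3, G#3, C#4.
Each moves up a 4th. Continuing: F#4 → B4 → E5.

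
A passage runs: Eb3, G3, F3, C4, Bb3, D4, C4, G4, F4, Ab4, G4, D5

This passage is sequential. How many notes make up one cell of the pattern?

12 notes total. Splitting into 3 groups of 4:
Eb3 G3 F3 C4 | Bb3 D4 C4 G4 | F4 Ab4 G4 D5
That's a consistent up a 5th shift per cell, and no other grouping gives one.

4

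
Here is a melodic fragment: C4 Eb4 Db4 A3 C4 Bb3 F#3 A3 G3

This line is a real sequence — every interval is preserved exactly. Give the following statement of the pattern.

D#3 F#3 E3

With a 3-note motive the entries are C4, A3, F#3, each down a 3rd from the previous.
So cell 4 is D#3 F#3 E3.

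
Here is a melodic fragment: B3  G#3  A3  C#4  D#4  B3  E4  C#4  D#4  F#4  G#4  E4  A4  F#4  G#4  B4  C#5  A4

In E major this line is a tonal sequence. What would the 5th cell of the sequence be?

Unit = 6 notes; the statements start on B3, E4, A4, moving up a 4th each time.
Continuing the starts: D#5 → G#5.
From G#5 the diatonic shape gives G#5 E5 F#5 A5 B5 G#5.

G#5 E5 F#5 A5 B5 G#5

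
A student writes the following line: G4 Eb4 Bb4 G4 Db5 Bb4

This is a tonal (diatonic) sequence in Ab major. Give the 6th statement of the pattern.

C6 Ab5

Taking 2-note groups, the heads are G4, Bb4, Db5: the pattern moves up a 3rd.
Extending up a 3rd: F5 → Ab5 → C6.
From C6 the diatonic shape gives C6 Ab5.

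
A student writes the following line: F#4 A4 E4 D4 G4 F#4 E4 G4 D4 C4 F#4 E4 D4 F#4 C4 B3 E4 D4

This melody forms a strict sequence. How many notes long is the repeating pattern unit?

Try groups of 6 (3 cells in 18 notes):
F#4 A4 E4 D4 G4 F#4 | E4 G4 D4 C4 F#4 E4 | D4 F#4 C4 B3 E4 D4
Every group is a transposition down a 2nd of the one before; no shorter unit works.

6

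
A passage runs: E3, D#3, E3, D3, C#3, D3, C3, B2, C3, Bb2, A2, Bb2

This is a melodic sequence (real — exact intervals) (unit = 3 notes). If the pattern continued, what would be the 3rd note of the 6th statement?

With 3-note cells, note 3 of each statement runs E3, D3, C3, Bb2.
Extending down a 2nd: Ab2 → Gb2.

Gb2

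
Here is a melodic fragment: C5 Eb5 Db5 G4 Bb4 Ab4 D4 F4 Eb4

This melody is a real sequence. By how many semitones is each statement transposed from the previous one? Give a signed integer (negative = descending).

-5

Unit = 3 notes; the statements start on C5, G4, D4, moving down a 4th each time.
Counting half-steps from C5 to G4: -5.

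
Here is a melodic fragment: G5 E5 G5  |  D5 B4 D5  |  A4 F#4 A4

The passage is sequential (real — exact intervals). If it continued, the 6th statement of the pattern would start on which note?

F#3

The 3-note cells begin on G5, D5, A4 — each down a 4th from the last.
Continuing: E4 → B3 → F#3. Statement 6 starts on F#3.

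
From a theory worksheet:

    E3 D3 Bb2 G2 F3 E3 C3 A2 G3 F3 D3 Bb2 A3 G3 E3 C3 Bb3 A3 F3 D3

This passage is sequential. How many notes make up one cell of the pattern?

Try groups of 4 (5 cells in 20 notes):
E3 D3 Bb2 G2 | F3 E3 C3 A2 | G3 F3 D3 Bb2 | A3 G3 E3 C3 | Bb3 A3 F3 D3
That's a consistent up a 2nd shift per cell, and no other grouping gives one.

4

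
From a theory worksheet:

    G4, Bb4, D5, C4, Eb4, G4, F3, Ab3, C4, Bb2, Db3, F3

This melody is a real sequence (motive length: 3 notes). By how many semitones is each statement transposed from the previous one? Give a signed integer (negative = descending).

Taking 3-note groups, the heads are G4, C4, F3, Bb2: the pattern moves down a 5th.
Counting half-steps from G4 to C4: -7.

-7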